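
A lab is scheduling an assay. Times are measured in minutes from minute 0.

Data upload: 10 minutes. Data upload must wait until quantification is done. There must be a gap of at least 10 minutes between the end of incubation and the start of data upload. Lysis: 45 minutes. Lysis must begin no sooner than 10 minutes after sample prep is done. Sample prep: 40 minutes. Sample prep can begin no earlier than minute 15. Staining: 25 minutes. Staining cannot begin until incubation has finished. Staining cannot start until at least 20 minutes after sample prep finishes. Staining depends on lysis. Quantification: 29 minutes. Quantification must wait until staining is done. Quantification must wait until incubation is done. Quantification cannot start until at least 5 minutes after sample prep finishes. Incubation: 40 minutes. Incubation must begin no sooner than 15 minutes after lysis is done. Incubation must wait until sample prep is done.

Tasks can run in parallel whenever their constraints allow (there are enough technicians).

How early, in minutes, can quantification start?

190

Sample prep cannot begin until its own release at minute 15. It runs from minute 15 to 15 + 40 = minute 55.
Lysis cannot begin until sample prep (finishes minute 55, plus 10-minute gap → minute 65). It runs from minute 65 to 65 + 45 = minute 110.
Incubation needs all of lysis (finishes minute 110, plus 15-minute gap → minute 125); sample prep (finishes minute 55). That puts its earliest start at minute 125; it finishes at 125 + 40 = minute 165.
For staining: incubation (finishes minute 165); sample prep (finishes minute 55, plus 20-minute gap → minute 75); lysis (finishes minute 110). Taking the maximum gives a start of minute 165, and it finishes at 165 + 25 = minute 190.
Quantification waits on staining (finishes minute 190); incubation (finishes minute 165); sample prep (finishes minute 55, plus 5-minute gap → minute 60). The latest of these is minute 190, which is the earliest quantification can start.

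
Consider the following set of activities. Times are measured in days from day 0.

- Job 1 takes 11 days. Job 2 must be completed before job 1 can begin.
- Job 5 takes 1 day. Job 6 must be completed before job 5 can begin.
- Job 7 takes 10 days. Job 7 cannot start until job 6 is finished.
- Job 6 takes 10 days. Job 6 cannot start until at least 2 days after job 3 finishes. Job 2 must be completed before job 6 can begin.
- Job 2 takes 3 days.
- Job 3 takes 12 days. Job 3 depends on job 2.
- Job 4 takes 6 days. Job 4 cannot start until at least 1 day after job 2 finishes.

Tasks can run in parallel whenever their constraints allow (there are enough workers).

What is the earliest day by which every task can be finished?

Nothing blocks job 2, so it runs from day 0 to day 3.
Job 4 waits on job 2 (finishes day 3, plus 1-day gap → day 4), so it starts at day 4 and finishes at 4 + 6 = day 10.
Job 3 waits on job 2 (finishes day 3), so it starts at day 3 and finishes at 3 + 12 = day 15.
Job 6 has to wait for job 3 (finishes day 15, plus 2-day gap → day 17); job 2 (finishes day 3). The latest of these is day 17, so job 6 runs day 17 to 17 + 10 = day 27.
Job 7 cannot begin until job 6 (finishes day 27). It runs from day 27 to 27 + 10 = day 37.
Job 5 waits on job 6 (finishes day 27), so it starts at day 27 and finishes at 27 + 1 = day 28.
Job 1 waits on job 2 (finishes day 3), so it starts at day 3 and finishes at 3 + 11 = day 14.
All tasks are finished once the last one completes. Finish times: Job 1 at 14, Job 2 at 3, Job 3 at 15, Job 4 at 10, Job 5 at 28, Job 6 at 27, Job 7 at 37. The latest is day 37.

37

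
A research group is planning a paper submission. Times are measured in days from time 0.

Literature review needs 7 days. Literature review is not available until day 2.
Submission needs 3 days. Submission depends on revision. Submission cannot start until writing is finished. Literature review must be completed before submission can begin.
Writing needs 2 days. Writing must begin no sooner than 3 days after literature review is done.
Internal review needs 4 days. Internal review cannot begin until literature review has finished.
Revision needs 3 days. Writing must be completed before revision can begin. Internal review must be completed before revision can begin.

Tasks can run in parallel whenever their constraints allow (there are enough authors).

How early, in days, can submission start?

17

Literature review cannot begin until its own release at day 2. It runs from day 2 to 2 + 7 = day 9.
Internal review waits on literature review (finishes day 9), so it starts at day 9 and finishes at 9 + 4 = day 13.
Writing waits on literature review (finishes day 9, plus 3-day gap → day 12), so it starts at day 12 and finishes at 12 + 2 = day 14.
Revision cannot start until writing (finishes day 14); internal review (finishes day 13). The controlling bound is day 14, so revision finishes at 14 + 3 = day 17.
Submission waits on revision (finishes day 17); writing (finishes day 14); literature review (finishes day 9). The latest of these is day 17, which is the earliest submission can start.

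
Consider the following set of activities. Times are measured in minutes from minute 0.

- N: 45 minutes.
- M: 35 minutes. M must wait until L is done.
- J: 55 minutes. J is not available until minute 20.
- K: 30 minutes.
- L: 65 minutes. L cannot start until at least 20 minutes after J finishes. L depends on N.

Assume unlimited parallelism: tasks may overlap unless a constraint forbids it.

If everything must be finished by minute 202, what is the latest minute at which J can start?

M must finish by minute 202; it takes 35 minutes, so it must start by 202 − 35 = minute 167.
L feeds into M (must start by minute 167); so L must finish by minute 167 and therefore start by minute 102.
J must finish before L (must start by minute 102, minus 20-minute gap → minute 82). With a 55-minute duration, J must start by 82 − 55 = minute 27.

27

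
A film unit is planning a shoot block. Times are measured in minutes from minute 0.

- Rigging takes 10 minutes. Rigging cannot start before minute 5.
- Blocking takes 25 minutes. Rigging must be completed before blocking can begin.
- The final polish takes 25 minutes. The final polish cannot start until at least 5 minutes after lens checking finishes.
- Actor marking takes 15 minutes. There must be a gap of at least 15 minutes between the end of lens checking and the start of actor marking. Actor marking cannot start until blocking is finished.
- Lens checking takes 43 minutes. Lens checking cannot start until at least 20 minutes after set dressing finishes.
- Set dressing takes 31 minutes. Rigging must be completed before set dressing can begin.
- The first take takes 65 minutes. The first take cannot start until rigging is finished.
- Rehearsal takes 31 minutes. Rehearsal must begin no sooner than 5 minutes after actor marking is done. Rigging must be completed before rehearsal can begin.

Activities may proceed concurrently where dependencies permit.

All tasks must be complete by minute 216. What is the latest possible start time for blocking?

Rehearsal must finish by minute 216; it takes 31 minutes, so it must start by 216 − 31 = minute 185.
Actor marking has to be done before rehearsal (must start by minute 185, minus 5-minute gap → minute 180). That means finishing by minute 180, i.e. starting by 180 − 15 = minute 165.
Blocking feeds into actor marking (must start by minute 165); so blocking must finish by minute 165 and therefore start by minute 140.

140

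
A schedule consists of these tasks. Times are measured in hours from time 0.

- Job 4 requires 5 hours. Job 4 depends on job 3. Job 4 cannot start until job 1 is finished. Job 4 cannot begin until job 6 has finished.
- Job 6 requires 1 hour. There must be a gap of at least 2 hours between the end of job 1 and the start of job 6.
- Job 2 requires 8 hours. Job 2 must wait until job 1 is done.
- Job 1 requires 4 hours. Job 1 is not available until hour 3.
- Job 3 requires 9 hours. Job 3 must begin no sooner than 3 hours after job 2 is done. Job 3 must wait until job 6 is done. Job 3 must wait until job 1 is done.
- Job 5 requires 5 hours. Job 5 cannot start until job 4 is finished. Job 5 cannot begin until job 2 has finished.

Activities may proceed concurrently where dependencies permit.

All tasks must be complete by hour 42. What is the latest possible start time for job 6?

To finish by hour 42, job 5 (duration 5) must start no later than hour 37.
Job 4 feeds into job 5 (must start by hour 37); so job 4 must finish by hour 37 and therefore start by hour 32.
Job 3 must finish before job 4 (must start by hour 32). With a 9-hour duration, job 3 must start by 32 − 9 = hour 23.
Job 6 feeds job 3 (must start by hour 23); job 4 (must start by hour 32). Taking the minimum, job 6 must finish by hour 23 and start by 23 − 1 = hour 22.

22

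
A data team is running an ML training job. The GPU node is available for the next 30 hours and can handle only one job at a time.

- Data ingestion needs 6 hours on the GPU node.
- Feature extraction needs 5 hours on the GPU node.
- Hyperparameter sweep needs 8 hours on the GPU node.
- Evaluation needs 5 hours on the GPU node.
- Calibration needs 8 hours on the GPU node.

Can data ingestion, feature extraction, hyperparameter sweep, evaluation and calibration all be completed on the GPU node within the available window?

Running back to back, the jobs need 6 + 5 + 8 + 5 + 8 = 32 hours on the GPU node.
Since 32 > 30, they cannot all fit.

No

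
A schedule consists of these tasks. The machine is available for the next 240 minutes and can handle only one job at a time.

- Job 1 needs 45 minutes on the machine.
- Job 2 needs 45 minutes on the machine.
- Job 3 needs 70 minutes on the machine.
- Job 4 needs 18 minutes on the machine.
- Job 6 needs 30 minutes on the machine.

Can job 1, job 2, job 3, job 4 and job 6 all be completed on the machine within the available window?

Yes

Running back to back, the jobs need 45 + 45 + 70 + 18 + 30 = 208 minutes on the machine.
Since 208 ≤ 240, they fit within the window.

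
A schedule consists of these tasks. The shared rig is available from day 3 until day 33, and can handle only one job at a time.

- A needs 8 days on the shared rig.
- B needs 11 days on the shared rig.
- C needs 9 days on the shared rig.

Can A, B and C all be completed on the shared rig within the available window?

The shared rig window is 33 − 3 = 30 days.
Running back to back, the jobs need 8 + 11 + 9 = 28 days on the shared rig.
Since 28 ≤ 30, they fit within the window.

Yes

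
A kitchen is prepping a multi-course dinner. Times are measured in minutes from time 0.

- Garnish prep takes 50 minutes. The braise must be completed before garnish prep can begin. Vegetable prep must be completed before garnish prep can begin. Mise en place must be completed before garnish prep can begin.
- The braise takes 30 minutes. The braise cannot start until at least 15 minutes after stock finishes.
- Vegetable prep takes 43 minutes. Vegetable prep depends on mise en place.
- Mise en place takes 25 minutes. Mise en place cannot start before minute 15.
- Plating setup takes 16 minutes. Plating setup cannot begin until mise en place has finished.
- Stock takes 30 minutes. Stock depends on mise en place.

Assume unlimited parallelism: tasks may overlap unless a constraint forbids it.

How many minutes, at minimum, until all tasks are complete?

165

Mise en place cannot begin until its own release at minute 15. It runs from minute 15 to 15 + 25 = minute 40.
After mise en place (finishes minute 40), plating setup can start at minute 40 and finishes at minute 56.
Vegetable prep cannot begin until mise en place (finishes minute 40). It runs from minute 40 to 40 + 43 = minute 83.
Stock cannot begin until mise en place (finishes minute 40). It runs from minute 40 to 40 + 30 = minute 70.
The braise cannot begin until stock (finishes minute 70, plus 15-minute gap → minute 85). It runs from minute 85 to 85 + 30 = minute 115.
For garnish prep: the braise (finishes minute 115); vegetable prep (finishes minute 83); mise en place (finishes minute 40). Taking the maximum gives a start of minute 115, and it finishes at 115 + 50 = minute 165.
All tasks are finished once the last one completes. Finish times: Mise en place at 40, Stock at 70, The braise at 115, Vegetable prep at 83, Plating setup at 56, Garnish prep at 165. The latest is minute 165.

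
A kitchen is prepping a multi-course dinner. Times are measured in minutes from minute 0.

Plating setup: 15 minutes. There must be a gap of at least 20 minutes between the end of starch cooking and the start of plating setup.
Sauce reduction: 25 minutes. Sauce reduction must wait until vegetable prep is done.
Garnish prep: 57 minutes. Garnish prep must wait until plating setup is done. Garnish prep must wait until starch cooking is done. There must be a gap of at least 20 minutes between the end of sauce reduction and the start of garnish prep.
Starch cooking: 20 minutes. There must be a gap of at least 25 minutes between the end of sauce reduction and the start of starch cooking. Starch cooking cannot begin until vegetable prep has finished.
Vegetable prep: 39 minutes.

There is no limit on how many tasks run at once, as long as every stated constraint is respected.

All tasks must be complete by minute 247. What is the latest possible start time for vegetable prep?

To finish by minute 247, garnish prep (duration 57) must start no later than minute 190.
Plating setup feeds into garnish prep (must start by minute 190); so plating setup must finish by minute 190 and therefore start by minute 175.
Starch cooking must finish in time for plating setup (must start by minute 175, minus 20-minute gap → minute 155); garnish prep (must start by minute 190). The tightest is minute 155, so starch cooking must start by 155 − 20 = minute 135.
Sauce reduction must finish in time for starch cooking (must start by minute 135, minus 25-minute gap → minute 110); garnish prep (must start by minute 190, minus 20-minute gap → minute 170). The tightest is minute 110, so sauce reduction must start by 110 − 25 = minute 85.
For vegetable prep: sauce reduction (must start by minute 85); starch cooking (must start by minute 135). The most restrictive is minute 85; with a 39-minute duration, vegetable prep must start by minute 46.

46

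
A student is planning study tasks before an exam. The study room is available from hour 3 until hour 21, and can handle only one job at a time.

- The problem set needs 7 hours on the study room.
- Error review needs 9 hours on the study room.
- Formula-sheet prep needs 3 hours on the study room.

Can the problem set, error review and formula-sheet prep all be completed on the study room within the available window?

No

The study room window is 21 − 3 = 18 hours.
Running back to back, the jobs need 7 + 9 + 3 = 19 hours on the study room.
Since 19 > 18, they cannot all fit.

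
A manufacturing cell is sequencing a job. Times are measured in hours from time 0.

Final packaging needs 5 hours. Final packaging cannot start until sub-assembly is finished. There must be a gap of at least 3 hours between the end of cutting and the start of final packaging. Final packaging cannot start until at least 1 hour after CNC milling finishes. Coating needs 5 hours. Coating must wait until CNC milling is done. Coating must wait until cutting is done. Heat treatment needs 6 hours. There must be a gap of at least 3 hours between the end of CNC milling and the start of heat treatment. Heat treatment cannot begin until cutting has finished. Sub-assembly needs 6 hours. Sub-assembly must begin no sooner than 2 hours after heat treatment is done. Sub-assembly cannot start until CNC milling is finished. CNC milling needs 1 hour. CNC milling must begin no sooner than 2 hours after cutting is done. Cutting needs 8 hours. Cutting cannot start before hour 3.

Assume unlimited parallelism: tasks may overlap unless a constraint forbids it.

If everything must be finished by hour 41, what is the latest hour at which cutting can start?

Final packaging must finish by hour 41; it takes 5 hours, so it must start by 41 − 5 = hour 36.
Sub-assembly has to be done before final packaging (must start by hour 36). That means finishing by hour 36, i.e. starting by 36 − 6 = hour 30.
Heat treatment has to be done before sub-assembly (must start by hour 30, minus 2-hour gap → hour 28). That means finishing by hour 28, i.e. starting by 28 − 6 = hour 22.
To finish by hour 41, coating (duration 5) must start no later than hour 36.
CNC milling must finish in time for heat treatment (must start by hour 22, minus 3-hour gap → hour 19); coating (must start by hour 36); sub-assembly (must start by hour 30); final packaging (must start by hour 36, minus 1-hour gap → hour 35). The tightest is hour 19, so CNC milling must start by 19 − 1 = hour 18.
Cutting has several dependents: CNC milling (must start by hour 18, minus 2-hour gap → hour 16); heat treatment (must start by hour 22); coating (must start by hour 36); final packaging (must start by hour 36, minus 3-hour gap → hour 33). The earliest of those limits is hour 16, so cutting must start by 16 − 8 = hour 8.

8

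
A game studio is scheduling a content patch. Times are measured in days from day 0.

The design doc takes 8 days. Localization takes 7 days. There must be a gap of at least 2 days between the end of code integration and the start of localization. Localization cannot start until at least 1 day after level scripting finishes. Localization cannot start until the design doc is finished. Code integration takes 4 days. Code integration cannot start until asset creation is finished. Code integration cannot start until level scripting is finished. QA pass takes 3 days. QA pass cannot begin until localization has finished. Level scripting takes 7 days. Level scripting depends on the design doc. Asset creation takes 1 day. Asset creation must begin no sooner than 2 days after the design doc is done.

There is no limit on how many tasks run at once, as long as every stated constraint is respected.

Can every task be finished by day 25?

Nothing blocks the design doc, so it runs from day 0 to day 8.
Level scripting cannot begin until the design doc (finishes day 8). It runs from day 8 to 8 + 7 = day 15.
After the design doc (finishes day 8, plus 2-day gap → day 10), asset creation can start at day 10 and finishes at day 11.
Code integration needs all of asset creation (finishes day 11); level scripting (finishes day 15). That puts its earliest start at day 15; it finishes at 15 + 4 = day 19.
Localization needs all of code integration (finishes day 19, plus 2-day gap → day 21); level scripting (finishes day 15, plus 1-day gap → day 16); the design doc (finishes day 8). That puts its earliest start at day 21; it finishes at 21 + 7 = day 28.
QA pass waits on localization (finishes day 28), so it starts at day 28 and finishes at 28 + 3 = day 31.
The earliest everything can be done is day 31, which is after the deadline of 25, so it is not possible.

No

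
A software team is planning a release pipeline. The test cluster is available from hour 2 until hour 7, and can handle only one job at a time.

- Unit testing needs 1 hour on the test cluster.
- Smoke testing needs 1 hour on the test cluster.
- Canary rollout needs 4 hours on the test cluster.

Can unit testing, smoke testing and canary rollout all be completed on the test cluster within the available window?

The test cluster window is 7 − 2 = 5 hours.
Running back to back, the jobs need 1 + 1 + 4 = 6 hours on the test cluster.
Since 6 > 5, they cannot all fit.

No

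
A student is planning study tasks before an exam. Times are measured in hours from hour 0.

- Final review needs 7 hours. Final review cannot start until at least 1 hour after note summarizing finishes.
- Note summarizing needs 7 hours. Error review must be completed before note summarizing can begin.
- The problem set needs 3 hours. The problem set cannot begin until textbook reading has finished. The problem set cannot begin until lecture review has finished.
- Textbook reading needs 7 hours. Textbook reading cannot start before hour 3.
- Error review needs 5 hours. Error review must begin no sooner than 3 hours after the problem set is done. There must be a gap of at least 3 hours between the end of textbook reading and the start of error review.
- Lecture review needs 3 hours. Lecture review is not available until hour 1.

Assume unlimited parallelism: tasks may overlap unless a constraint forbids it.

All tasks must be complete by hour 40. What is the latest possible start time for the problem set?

Final review has no dependents, so it just needs to finish by hour 40. Starting by 40 − 7 = hour 33 achieves that.
Note summarizing must finish before final review (must start by hour 33, minus 1-hour gap → hour 32). With a 7-hour duration, note summarizing must start by 32 − 7 = hour 25.
Error review must finish before note summarizing (must start by hour 25). With a 5-hour duration, error review must start by 25 − 5 = hour 20.
The problem set feeds into error review (must start by hour 20, minus 3-hour gap → hour 17); so the problem set must finish by hour 17 and therefore start by hour 14.

14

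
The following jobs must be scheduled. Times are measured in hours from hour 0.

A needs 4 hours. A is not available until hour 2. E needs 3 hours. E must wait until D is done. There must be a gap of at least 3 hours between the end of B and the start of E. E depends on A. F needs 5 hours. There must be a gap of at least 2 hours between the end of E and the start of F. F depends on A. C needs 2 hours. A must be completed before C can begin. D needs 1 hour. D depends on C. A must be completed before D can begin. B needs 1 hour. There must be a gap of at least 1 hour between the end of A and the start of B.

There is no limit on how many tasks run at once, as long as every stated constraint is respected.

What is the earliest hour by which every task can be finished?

A cannot begin until its own release at hour 2. It runs from hour 2 to 2 + 4 = hour 6.
C waits on A (finishes hour 6), so it starts at hour 6 and finishes at 6 + 2 = hour 8.
D has to wait for C (finishes hour 8); A (finishes hour 6). The latest of these is hour 8, so D runs hour 8 to 8 + 1 = hour 9.
B waits on A (finishes hour 6, plus 1-hour gap → hour 7), so it starts at hour 7 and finishes at 7 + 1 = hour 8.
E cannot start until D (finishes hour 9); B (finishes hour 8, plus 3-hour gap → hour 11); A (finishes hour 6). The controlling bound is hour 11, so E finishes at 11 + 3 = hour 14.
F needs all of E (finishes hour 14, plus 2-hour gap → hour 16); A (finishes hour 6). That puts its earliest start at hour 16; it finishes at 16 + 5 = hour 21.
All tasks are finished once the last one completes. Finish times: A at 6, B at 8, C at 8, D at 9, E at 14, F at 21. The latest is hour 21.

21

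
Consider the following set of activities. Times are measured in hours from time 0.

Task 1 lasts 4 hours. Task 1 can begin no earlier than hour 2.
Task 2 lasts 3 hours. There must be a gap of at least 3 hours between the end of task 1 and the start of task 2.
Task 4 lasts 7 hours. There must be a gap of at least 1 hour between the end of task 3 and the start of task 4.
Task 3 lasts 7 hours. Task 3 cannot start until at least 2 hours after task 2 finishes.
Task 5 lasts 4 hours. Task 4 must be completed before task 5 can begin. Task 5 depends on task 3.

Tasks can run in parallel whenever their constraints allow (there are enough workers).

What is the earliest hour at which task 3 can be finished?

21

Task 1 cannot begin until its own release at hour 2. It runs from hour 2 to 2 + 4 = hour 6.
After task 1 (finishes hour 6, plus 3-hour gap → hour 9), task 2 can start at hour 9 and finishes at hour 12.
Task 3 cannot begin until task 2 (finishes hour 12, plus 2-hour gap → hour 14). It runs from hour 14 to 14 + 7 = hour 21.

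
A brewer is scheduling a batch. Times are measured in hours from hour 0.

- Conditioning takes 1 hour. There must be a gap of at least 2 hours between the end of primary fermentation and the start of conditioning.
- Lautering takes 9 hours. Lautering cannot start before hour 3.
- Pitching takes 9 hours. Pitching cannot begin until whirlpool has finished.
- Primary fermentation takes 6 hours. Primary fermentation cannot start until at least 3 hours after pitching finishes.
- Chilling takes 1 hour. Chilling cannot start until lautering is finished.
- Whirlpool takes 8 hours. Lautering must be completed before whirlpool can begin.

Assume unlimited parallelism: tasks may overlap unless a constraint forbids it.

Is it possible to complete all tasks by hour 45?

Yes

Lautering waits on its own release at hour 3, so it starts at hour 3 and finishes at 3 + 9 = hour 12.
After lautering (finishes hour 12), chilling can start at hour 12 and finishes at hour 13.
Whirlpool cannot begin until lautering (finishes hour 12). It runs from hour 12 to 12 + 8 = hour 20.
Pitching waits on whirlpool (finishes hour 20), so it starts at hour 20 and finishes at 20 + 9 = hour 29.
After pitching (finishes hour 29, plus 3-hour gap → hour 32), primary fermentation can start at hour 32 and finishes at hour 38.
Conditioning cannot begin until primary fermentation (finishes hour 38, plus 2-hour gap → hour 40). It runs from hour 40 to 40 + 1 = hour 41.
Every task is finished by hour 41, which is no later than the deadline of 45, so the schedule is feasible.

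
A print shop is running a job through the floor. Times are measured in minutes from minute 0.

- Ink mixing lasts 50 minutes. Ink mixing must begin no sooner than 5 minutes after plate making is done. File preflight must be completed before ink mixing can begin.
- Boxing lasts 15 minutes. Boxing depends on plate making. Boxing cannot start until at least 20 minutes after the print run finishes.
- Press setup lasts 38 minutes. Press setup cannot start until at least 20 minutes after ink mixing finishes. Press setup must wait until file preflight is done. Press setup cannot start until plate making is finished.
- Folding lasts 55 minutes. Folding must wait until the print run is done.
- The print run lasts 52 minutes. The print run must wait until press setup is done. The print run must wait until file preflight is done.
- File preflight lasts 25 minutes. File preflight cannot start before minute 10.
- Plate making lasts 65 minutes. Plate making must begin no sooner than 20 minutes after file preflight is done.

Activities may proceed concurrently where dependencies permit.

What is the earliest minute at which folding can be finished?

After its own release at minute 10, file preflight can start at minute 10 and finishes at minute 35.
Plate making cannot begin until file preflight (finishes minute 35, plus 20-minute gap → minute 55). It runs from minute 55 to 55 + 65 = minute 120.
For ink mixing: plate making (finishes minute 120, plus 5-minute gap → minute 125); file preflight (finishes minute 35). Taking the maximum gives a start of minute 125, and it finishes at 125 + 50 = minute 175.
Press setup needs all of ink mixing (finishes minute 175, plus 20-minute gap → minute 195); file preflight (finishes minute 35); plate making (finishes minute 120). That puts its earliest start at minute 195; it finishes at 195 + 38 = minute 233.
The print run needs all of press setup (finishes minute 233); file preflight (finishes minute 35). That puts its earliest start at minute 233; it finishes at 233 + 52 = minute 285.
Folding waits on the print run (finishes minute 285), so it starts at minute 285 and finishes at 285 + 55 = minute 340.

340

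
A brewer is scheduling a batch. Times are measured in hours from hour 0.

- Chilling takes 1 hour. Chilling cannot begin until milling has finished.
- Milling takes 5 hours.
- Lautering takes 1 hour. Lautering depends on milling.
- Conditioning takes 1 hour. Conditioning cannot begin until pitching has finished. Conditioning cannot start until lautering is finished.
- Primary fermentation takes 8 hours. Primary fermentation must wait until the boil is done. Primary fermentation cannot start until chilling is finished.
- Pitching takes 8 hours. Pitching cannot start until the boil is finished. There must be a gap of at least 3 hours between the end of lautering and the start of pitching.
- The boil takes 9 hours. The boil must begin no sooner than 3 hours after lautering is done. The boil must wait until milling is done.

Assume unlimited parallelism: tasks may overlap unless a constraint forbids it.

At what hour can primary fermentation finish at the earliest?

Milling has no prerequisites, so it starts at hour 0 and finishes at hour 5.
After milling (finishes hour 5), chilling can start at hour 5 and finishes at hour 6.
Lautering cannot begin until milling (finishes hour 5). It runs from hour 5 to 5 + 1 = hour 6.
The boil needs all of lautering (finishes hour 6, plus 3-hour gap → hour 9); milling (finishes hour 5). That puts its earliest start at hour 9; it finishes at 9 + 9 = hour 18.
Primary fermentation needs all of the boil (finishes hour 18); chilling (finishes hour 6). That puts its earliest start at hour 18; it finishes at 18 + 8 = hour 26.

26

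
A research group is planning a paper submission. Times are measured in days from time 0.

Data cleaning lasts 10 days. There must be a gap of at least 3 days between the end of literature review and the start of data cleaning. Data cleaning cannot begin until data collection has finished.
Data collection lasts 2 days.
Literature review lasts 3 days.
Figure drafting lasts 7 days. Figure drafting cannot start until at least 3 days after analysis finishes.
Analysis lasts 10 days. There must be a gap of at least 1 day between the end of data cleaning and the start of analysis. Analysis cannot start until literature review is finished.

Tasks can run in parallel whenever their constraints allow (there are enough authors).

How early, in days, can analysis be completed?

27

Nothing blocks data collection, so it runs from day 0 to day 2.
Nothing blocks literature review, so it runs from day 0 to day 3.
Data cleaning has to wait for literature review (finishes day 3, plus 3-day gap → day 6); data collection (finishes day 2). The latest of these is day 6, so data cleaning runs day 6 to 6 + 10 = day 16.
Analysis cannot start until data cleaning (finishes day 16, plus 1-day gap → day 17); literature review (finishes day 3). The controlling bound is day 17, so analysis finishes at 17 + 10 = day 27.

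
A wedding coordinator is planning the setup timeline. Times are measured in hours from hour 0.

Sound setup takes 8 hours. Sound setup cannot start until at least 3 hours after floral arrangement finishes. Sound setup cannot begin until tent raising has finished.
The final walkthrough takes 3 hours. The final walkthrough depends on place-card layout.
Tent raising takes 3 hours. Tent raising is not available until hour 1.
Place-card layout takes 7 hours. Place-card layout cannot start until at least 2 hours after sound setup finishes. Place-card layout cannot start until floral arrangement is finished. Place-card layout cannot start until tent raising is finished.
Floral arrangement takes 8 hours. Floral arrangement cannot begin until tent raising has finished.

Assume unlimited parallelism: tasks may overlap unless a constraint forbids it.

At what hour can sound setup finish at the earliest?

Tent raising cannot begin until its own release at hour 1. It runs from hour 1 to 1 + 3 = hour 4.
Floral arrangement waits on tent raising (finishes hour 4), so it starts at hour 4 and finishes at 4 + 8 = hour 12.
Sound setup has to wait for floral arrangement (finishes hour 12, plus 3-hour gap → hour 15); tent raising (finishes hour 4). The latest of these is hour 15, so sound setup runs hour 15 to 15 + 8 = hour 23.

23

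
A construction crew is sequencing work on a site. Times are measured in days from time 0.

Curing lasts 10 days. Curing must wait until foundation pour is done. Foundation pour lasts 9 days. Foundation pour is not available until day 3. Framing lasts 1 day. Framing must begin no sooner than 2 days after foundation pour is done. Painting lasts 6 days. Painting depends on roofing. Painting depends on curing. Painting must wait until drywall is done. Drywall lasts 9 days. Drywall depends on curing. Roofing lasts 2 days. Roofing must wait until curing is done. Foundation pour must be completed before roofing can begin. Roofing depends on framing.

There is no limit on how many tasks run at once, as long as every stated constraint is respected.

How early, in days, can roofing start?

22

Foundation pour waits on its own release at day 3, so it starts at day 3 and finishes at 3 + 9 = day 12.
Framing waits on foundation pour (finishes day 12, plus 2-day gap → day 14), so it starts at day 14 and finishes at 14 + 1 = day 15.
Curing waits on foundation pour (finishes day 12), so it starts at day 12 and finishes at 12 + 10 = day 22.
Roofing waits on curing (finishes day 22); foundation pour (finishes day 12); framing (finishes day 15). The latest of these is day 22, which is the earliest roofing can start.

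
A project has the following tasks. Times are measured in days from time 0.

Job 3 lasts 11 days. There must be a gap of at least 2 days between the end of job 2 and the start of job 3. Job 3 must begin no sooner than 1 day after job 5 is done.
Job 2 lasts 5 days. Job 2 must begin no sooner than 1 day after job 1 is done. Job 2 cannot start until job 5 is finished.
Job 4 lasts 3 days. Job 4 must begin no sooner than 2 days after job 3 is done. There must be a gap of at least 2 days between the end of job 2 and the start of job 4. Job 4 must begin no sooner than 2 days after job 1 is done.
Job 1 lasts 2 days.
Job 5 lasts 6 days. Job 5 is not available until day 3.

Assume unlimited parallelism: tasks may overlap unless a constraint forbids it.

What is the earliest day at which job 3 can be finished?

27

After its own release at day 3, job 5 can start at day 3 and finishes at day 9.
Nothing blocks job 1, so it runs from day 0 to day 2.
Job 2 has to wait for job 1 (finishes day 2, plus 1-day gap → day 3); job 5 (finishes day 9). The latest of these is day 9, so job 2 runs day 9 to 9 + 5 = day 14.
Job 3 cannot start until job 2 (finishes day 14, plus 2-day gap → day 16); job 5 (finishes day 9, plus 1-day gap → day 10). The controlling bound is day 16, so job 3 finishes at 16 + 11 = day 27.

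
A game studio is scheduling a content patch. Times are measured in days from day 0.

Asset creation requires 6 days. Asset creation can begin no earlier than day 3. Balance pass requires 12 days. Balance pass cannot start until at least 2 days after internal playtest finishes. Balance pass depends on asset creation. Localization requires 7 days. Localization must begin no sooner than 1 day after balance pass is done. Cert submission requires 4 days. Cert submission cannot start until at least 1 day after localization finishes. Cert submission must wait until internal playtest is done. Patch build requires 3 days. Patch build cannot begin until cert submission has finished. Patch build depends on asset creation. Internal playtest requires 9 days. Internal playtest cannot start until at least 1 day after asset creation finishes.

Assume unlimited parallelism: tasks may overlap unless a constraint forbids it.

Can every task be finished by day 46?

Asset creation waits on its own release at day 3, so it starts at day 3 and finishes at 3 + 6 = day 9.
Internal playtest cannot begin until asset creation (finishes day 9, plus 1-day gap → day 10). It runs from day 10 to 10 + 9 = day 19.
For balance pass: internal playtest (finishes day 19, plus 2-day gap → day 21); asset creation (finishes day 9). Taking the maximum gives a start of day 21, and it finishes at 21 + 12 = day 33.
After balance pass (finishes day 33, plus 1-day gap → day 34), localization can start at day 34 and finishes at day 41.
Cert submission has to wait for localization (finishes day 41, plus 1-day gap → day 42); internal playtest (finishes day 19). The latest of these is day 42, so cert submission runs day 42 to 42 + 4 = day 46.
Patch build cannot start until cert submission (finishes day 46); asset creation (finishes day 9). The controlling bound is day 46, so patch build finishes at 46 + 3 = day 49.
The earliest everything can be done is day 49, which is after the deadline of 46, so it is not possible.

No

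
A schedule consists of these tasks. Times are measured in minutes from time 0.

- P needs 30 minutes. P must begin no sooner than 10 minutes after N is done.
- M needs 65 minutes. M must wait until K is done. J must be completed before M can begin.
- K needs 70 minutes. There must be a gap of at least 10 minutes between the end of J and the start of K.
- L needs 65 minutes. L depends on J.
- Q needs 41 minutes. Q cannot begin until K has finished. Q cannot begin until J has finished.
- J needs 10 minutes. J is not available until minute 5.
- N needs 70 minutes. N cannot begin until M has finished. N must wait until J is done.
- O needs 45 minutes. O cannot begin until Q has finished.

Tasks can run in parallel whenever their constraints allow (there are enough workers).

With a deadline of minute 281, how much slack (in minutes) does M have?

11

J waits on its own release at minute 5, so it starts at minute 5 and finishes at 5 + 10 = minute 15.
After J (finishes minute 15, plus 10-minute gap → minute 25), K can start at minute 25 and finishes at minute 95.
M cannot start until K (finishes minute 95); J (finishes minute 15). The controlling bound is minute 95, so M finishes at 95 + 65 = minute 160.

Working backward from the deadline:
P has no dependents, so it just needs to finish by minute 281. Starting by 281 − 30 = minute 251 achieves that.
Since P (must start by minute 251, minus 10-minute gap → minute 241) depends on it, N must finish by minute 241. Backing off its 70-minute duration gives a latest start of minute 171.
M has to be done before N (must start by minute 171). That means finishing by minute 171, i.e. starting by 171 − 65 = minute 106.
So M can start as early as minute 95 and as late as minute 106, giving 106 − 95 = 11 minutes of slack.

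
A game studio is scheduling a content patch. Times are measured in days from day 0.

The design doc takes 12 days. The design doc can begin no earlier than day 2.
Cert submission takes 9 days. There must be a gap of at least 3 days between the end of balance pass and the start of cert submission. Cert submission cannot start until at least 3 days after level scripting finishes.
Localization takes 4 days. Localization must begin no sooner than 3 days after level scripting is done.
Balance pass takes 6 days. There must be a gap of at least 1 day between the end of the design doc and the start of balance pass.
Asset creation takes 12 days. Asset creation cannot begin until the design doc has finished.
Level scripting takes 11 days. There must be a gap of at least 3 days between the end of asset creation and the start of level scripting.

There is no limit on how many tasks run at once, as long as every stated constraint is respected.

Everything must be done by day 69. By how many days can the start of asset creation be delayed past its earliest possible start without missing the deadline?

17

The design doc waits on its own release at day 2, so it starts at day 2 and finishes at 2 + 12 = day 14.
Asset creation waits on the design doc (finishes day 14), so it starts at day 14 and finishes at 14 + 12 = day 26.

Working backward from the deadline:
Localization must finish by day 69; it takes 4 days, so it must start by 69 − 4 = day 65.
Nothing follows cert submission; the deadline of day 69 is its only limit. It must start by 69 − 9 = day 60.
For level scripting: localization (must start by day 65, minus 3-day gap → day 62); cert submission (must start by day 60, minus 3-day gap → day 57). The most restrictive is day 57; with an 11-day duration, level scripting must start by day 46.
Asset creation must finish before level scripting (must start by day 46, minus 3-day gap → day 43). With a 12-day duration, asset creation must start by 43 − 12 = day 31.
So asset creation can start as early as day 14 and as late as day 31, giving 31 − 14 = 17 days of slack.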